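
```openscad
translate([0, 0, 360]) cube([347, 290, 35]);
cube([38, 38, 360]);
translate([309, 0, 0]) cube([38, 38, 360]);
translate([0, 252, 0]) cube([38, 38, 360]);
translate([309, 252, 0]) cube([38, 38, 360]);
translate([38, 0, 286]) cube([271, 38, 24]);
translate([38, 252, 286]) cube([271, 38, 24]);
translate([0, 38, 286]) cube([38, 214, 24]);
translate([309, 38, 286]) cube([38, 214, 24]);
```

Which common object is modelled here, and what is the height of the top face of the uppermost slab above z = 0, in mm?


A stool. The seat height is 395 mm.

A 347×290×35 slab at z = 360 on four corner posts — a stool. The seat top is 360 + 35 = 395 mm.


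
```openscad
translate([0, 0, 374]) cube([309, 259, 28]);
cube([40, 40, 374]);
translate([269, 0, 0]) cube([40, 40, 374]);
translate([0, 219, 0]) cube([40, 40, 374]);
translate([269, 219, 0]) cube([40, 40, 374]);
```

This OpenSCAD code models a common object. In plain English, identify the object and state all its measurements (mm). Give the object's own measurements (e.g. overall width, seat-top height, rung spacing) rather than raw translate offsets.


A four-legged stool. The seat is a 309×259×28 mm slab whose top surface is at z = 402 mm; four square legs, each 40×40 mm in cross-section, run from the floor (z = 0) to the underside of the seat, each flush with a corner of the seat.


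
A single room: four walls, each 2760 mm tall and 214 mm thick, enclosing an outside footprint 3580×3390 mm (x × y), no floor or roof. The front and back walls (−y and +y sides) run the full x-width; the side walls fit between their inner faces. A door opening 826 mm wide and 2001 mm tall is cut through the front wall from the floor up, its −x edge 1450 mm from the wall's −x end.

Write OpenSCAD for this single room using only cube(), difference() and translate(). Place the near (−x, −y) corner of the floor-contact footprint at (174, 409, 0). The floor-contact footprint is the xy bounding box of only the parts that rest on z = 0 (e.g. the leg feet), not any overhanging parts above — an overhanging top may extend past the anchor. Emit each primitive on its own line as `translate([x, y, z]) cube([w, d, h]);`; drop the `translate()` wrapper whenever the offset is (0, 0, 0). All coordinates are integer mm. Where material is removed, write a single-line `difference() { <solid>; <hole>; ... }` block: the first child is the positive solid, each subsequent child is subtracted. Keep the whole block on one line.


difference() { translate([174, 409, 0]) cube([3580, 214, 2760]); translate([1624, 409, 0]) cube([826, 214, 2001]); }
translate([174, 3585, 0]) cube([3580, 214, 2760]);
translate([174, 623, 0]) cube([214, 2962, 2760]);
translate([3540, 623, 0]) cube([214, 2962, 2760]);


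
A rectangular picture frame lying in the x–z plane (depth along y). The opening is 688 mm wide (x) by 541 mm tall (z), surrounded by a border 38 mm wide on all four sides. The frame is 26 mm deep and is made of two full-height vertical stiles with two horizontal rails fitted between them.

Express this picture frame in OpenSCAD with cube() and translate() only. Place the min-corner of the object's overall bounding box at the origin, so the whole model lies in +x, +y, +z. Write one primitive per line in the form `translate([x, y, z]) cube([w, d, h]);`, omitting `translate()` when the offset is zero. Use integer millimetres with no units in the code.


cube([38, 26, 617]);
translate([726, 0, 0]) cube([38, 26, 617]);
translate([38, 0, 0]) cube([688, 26, 38]);
translate([38, 0, 579]) cube([688, 26, 38]);


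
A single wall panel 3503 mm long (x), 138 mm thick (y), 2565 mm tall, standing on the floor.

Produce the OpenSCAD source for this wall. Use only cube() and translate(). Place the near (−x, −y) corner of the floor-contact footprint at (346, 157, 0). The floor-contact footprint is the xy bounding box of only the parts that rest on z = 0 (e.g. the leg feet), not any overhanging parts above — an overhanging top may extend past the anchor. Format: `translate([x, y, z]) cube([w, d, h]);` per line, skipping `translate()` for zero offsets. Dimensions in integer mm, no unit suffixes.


translate([346, 157, 0]) cube([3503, 138, 2565]);


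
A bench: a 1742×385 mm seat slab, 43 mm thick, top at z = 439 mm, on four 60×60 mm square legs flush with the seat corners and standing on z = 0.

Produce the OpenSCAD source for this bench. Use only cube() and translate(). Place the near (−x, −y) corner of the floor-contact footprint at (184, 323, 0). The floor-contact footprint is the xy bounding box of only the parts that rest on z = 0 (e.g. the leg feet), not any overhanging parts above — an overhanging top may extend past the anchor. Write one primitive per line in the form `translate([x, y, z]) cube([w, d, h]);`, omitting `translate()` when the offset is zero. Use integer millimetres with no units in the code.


translate([184, 323, 396]) cube([1742, 385, 43]);
translate([184, 323, 0]) cube([60, 60, 396]);
translate([184, 648, 0]) cube([60, 60, 396]);
translate([1866, 323, 0]) cube([60, 60, 396]);
translate([1866, 648, 0]) cube([60, 60, 396]);


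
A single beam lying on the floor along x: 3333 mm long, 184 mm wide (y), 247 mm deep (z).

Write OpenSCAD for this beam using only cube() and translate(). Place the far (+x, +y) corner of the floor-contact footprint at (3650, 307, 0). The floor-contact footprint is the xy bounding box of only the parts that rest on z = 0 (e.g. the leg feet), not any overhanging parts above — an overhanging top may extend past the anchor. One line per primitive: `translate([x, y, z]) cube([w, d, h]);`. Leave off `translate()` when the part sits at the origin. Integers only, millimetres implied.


translate([317, 123, 0]) cube([3333, 184, 247]);


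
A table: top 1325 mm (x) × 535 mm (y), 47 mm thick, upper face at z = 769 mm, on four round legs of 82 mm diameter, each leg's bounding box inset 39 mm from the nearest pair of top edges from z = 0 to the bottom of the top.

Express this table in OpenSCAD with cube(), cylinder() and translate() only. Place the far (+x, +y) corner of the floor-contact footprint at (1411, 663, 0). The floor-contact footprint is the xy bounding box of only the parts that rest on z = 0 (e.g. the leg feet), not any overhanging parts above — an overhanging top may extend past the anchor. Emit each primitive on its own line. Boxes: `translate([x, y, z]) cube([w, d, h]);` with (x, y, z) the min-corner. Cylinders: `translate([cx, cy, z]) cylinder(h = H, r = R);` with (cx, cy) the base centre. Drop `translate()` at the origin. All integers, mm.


translate([125, 167, 722]) cube([1325, 535, 47]);
translate([205, 247, 0]) cylinder(h = 722, r = 41);
translate([1370, 247, 0]) cylinder(h = 722, r = 41);
translate([205, 622, 0]) cylinder(h = 722, r = 41);
translate([1370, 622, 0]) cylinder(h = 722, r = 41);


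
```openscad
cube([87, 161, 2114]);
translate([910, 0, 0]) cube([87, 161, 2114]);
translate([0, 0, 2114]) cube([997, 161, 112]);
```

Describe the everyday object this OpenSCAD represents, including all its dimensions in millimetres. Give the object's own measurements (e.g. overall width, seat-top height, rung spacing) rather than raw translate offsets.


A door frame. The clear opening is 823 mm wide and 2114 mm high. Two 87 mm wide jambs, 161 mm deep, stand either side of the opening from the floor to the top of the opening. A 112 mm thick head sits across the top of both jambs, spanning the full outside width of the frame.


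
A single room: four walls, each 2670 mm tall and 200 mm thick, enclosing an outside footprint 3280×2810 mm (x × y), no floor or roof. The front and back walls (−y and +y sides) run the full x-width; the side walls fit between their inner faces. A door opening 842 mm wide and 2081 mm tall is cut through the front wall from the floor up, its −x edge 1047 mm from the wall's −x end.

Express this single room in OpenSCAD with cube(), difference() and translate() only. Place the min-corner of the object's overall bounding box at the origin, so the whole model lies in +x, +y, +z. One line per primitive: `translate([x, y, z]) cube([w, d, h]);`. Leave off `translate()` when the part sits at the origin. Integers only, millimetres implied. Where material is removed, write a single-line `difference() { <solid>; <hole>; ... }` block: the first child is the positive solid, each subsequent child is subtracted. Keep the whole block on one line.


difference() { cube([3280, 200, 2670]); translate([1047, 0, 0]) cube([842, 200, 2081]); }
translate([0, 2610, 0]) cube([3280, 200, 2670]);
translate([0, 200, 0]) cube([200, 2410, 2670]);
translate([3080, 200, 0]) cube([200, 2410, 2670]);


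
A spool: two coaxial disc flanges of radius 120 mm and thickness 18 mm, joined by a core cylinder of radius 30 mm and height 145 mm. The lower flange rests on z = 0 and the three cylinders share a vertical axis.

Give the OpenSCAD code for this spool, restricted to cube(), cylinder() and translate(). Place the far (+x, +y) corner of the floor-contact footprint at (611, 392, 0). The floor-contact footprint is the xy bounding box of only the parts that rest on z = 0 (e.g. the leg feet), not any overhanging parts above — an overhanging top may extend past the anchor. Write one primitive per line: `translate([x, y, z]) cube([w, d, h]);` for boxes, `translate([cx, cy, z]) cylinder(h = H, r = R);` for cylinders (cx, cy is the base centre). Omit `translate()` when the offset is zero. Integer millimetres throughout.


translate([491, 272, 0]) cylinder(h = 18, r = 120);
translate([491, 272, 18]) cylinder(h = 145, r = 30);
translate([491, 272, 163]) cylinder(h = 18, r = 120);


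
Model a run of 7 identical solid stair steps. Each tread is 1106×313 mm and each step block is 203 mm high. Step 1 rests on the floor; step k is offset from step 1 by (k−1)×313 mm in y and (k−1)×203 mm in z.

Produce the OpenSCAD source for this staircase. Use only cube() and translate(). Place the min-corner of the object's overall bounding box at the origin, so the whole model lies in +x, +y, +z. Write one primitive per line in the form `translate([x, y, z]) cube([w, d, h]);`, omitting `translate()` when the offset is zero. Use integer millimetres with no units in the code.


cube([1106, 313, 203]);
translate([0, 313, 203]) cube([1106, 313, 203]);
translate([0, 626, 406]) cube([1106, 313, 203]);
translate([0, 939, 609]) cube([1106, 313, 203]);
translate([0, 1252, 812]) cube([1106, 313, 203]);
translate([0, 1565, 1015]) cube([1106, 313, 203]);
translate([0, 1878, 1218]) cube([1106, 313, 203]);


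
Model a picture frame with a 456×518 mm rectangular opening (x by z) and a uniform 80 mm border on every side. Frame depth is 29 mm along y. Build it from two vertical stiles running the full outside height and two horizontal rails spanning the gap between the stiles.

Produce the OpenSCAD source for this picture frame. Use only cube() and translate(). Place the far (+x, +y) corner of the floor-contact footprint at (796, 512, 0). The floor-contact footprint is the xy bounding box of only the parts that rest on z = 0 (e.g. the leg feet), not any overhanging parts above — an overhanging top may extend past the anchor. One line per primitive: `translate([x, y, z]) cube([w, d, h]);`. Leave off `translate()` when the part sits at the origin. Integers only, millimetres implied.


translate([180, 483, 0]) cube([80, 29, 678]);
translate([716, 483, 0]) cube([80, 29, 678]);
translate([260, 483, 0]) cube([456, 29, 80]);
translate([260, 483, 598]) cube([456, 29, 80]);


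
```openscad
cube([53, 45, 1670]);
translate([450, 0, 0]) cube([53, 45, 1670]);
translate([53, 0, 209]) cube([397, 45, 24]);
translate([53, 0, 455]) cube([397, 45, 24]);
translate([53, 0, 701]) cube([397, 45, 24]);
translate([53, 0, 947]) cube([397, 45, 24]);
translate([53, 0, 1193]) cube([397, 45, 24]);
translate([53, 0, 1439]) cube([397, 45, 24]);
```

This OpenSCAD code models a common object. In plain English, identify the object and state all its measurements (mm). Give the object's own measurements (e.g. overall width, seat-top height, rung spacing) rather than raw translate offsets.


A straight ladder. Two 53×45 mm vertical rails, 1670 mm tall, stand 503 mm apart (outside-to-outside) with their front faces coplanar on the −y side. 6 rungs, each 45 mm deep and 24 mm tall, span between the inner faces of the rails, front faces flush with the rails. The lowest rung's underside is at z = 209 mm and rungs are spaced 246 mm apart (underside to underside).


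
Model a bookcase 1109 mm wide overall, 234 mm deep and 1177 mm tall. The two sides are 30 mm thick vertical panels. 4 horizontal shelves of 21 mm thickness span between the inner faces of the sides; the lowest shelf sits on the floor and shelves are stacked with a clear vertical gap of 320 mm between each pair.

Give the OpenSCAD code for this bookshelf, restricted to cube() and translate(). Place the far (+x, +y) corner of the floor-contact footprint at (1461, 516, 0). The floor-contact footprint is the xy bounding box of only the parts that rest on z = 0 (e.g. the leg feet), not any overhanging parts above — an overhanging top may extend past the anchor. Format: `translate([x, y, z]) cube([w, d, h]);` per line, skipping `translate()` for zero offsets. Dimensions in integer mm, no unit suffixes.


translate([352, 282, 0]) cube([30, 234, 1177]);
translate([1431, 282, 0]) cube([30, 234, 1177]);
translate([382, 282, 0]) cube([1049, 234, 21]);
translate([382, 282, 341]) cube([1049, 234, 21]);
translate([382, 282, 682]) cube([1049, 234, 21]);
translate([382, 282, 1023]) cube([1049, 234, 21]);


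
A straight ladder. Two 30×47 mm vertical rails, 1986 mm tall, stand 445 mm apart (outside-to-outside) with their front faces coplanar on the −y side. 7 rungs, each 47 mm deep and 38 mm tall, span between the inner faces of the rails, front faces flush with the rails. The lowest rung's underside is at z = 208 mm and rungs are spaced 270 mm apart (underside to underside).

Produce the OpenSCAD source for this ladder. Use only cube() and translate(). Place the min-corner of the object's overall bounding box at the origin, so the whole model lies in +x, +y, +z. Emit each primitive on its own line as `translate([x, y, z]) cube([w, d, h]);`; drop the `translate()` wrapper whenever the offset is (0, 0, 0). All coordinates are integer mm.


cube([30, 47, 1986]);
translate([415, 0, 0]) cube([30, 47, 1986]);
translate([30, 0, 208]) cube([385, 47, 38]);
translate([30, 0, 478]) cube([385, 47, 38]);
translate([30, 0, 748]) cube([385, 47, 38]);
translate([30, 0, 1018]) cube([385, 47, 38]);
translate([30, 0, 1288]) cube([385, 47, 38]);
translate([30, 0, 1558]) cube([385, 47, 38]);
translate([30, 0, 1828]) cube([385, 47, 38]);


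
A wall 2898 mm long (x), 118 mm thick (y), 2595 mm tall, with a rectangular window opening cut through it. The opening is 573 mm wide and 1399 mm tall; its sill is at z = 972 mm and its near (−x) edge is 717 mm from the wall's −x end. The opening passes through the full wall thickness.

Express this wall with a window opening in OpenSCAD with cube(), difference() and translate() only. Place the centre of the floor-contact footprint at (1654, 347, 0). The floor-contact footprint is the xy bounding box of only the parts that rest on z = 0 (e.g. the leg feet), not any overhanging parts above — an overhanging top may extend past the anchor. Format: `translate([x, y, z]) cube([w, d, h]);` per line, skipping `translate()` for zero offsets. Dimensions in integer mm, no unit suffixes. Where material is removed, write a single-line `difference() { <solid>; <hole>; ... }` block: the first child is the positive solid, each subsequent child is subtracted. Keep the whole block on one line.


difference() { translate([205, 288, 0]) cube([2898, 118, 2595]); translate([922, 288, 972]) cube([573, 118, 1399]); }


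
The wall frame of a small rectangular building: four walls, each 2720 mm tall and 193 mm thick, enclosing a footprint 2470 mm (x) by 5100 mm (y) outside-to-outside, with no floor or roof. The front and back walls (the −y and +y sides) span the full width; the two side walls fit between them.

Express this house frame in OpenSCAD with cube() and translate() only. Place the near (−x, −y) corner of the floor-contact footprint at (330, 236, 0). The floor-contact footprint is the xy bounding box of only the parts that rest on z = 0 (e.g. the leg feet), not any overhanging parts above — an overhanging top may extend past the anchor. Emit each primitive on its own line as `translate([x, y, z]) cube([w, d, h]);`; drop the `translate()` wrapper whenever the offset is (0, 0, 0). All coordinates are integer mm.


translate([330, 236, 0]) cube([2470, 193, 2720]);
translate([330, 5143, 0]) cube([2470, 193, 2720]);
translate([330, 429, 0]) cube([193, 4714, 2720]);
translate([2607, 429, 0]) cube([193, 4714, 2720]);


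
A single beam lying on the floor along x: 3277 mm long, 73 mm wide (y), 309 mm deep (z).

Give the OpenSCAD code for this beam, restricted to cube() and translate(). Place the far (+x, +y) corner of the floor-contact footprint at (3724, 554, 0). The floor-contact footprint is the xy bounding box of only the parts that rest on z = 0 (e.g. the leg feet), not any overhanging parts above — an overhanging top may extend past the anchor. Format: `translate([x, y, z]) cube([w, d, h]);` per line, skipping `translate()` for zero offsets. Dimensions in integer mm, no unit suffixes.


translate([447, 481, 0]) cube([3277, 73, 309]);


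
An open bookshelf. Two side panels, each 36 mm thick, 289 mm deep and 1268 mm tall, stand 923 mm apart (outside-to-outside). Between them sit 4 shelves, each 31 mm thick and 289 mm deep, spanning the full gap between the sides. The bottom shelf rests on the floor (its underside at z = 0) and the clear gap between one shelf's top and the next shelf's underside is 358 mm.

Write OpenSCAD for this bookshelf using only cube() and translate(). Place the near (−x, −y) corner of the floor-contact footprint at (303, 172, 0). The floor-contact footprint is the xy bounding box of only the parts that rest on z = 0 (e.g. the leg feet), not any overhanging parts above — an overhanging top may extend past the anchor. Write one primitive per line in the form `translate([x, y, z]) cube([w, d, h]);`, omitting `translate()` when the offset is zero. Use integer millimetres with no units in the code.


translate([303, 172, 0]) cube([36, 289, 1268]);
translate([1190, 172, 0]) cube([36, 289, 1268]);
translate([339, 172, 0]) cube([851, 289, 31]);
translate([339, 172, 389]) cube([851, 289, 31]);
translate([339, 172, 778]) cube([851, 289, 31]);
translate([339, 172, 1167]) cube([851, 289, 31]);


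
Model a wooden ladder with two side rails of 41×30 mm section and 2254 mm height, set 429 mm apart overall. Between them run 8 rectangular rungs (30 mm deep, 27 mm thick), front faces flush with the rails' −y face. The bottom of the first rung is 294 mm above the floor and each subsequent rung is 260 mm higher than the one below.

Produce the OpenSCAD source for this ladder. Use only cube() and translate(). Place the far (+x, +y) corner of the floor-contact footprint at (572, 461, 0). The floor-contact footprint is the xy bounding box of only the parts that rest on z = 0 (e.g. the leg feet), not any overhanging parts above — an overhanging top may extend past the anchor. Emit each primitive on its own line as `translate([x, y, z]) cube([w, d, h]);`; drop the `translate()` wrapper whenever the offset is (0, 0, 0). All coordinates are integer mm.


translate([143, 431, 0]) cube([41, 30, 2254]);
translate([531, 431, 0]) cube([41, 30, 2254]);
translate([184, 431, 294]) cube([347, 30, 27]);
translate([184, 431, 554]) cube([347, 30, 27]);
translate([184, 431, 814]) cube([347, 30, 27]);
translate([184, 431, 1074]) cube([347, 30, 27]);
translate([184, 431, 1334]) cube([347, 30, 27]);
translate([184, 431, 1594]) cube([347, 30, 27]);
translate([184, 431, 1854]) cube([347, 30, 27]);
translate([184, 431, 2114]) cube([347, 30, 27]);


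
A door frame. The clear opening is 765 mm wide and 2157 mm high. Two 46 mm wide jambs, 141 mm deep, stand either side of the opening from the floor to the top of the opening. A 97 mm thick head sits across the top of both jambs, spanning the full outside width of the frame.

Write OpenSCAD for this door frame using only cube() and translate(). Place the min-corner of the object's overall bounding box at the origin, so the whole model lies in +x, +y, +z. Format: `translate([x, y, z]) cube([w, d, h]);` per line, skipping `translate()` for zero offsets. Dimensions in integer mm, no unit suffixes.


cube([46, 141, 2157]);
translate([811, 0, 0]) cube([46, 141, 2157]);
translate([0, 0, 2157]) cube([857, 141, 97]);


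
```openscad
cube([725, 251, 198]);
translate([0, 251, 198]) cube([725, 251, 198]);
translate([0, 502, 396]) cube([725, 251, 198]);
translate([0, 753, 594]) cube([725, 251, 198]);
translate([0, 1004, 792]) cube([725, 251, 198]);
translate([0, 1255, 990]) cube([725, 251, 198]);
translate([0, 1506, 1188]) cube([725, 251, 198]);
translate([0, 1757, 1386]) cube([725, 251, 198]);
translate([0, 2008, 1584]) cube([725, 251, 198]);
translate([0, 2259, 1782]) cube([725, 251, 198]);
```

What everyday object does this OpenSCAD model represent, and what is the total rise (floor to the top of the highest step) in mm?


A staircase. The total rise is 1980 mm.

10 identical blocks, each offset up and back from the previous — a staircase. Each step is 198 mm tall and there are 10 of them, so the total rise is 10 × 198 = 1980 mm.


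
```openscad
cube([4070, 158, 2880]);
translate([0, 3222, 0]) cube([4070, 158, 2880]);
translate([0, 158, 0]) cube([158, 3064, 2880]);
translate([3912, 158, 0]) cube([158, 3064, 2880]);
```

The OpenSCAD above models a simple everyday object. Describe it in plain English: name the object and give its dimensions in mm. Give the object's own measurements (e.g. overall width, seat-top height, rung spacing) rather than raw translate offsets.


The wall frame of a small rectangular building: four walls, each 2880 mm tall and 158 mm thick, enclosing a footprint 4070 mm (x) by 3380 mm (y) outside-to-outside, with no floor or roof. The front and back walls (the −y and +y sides) span the full width; the two side walls fit between them.


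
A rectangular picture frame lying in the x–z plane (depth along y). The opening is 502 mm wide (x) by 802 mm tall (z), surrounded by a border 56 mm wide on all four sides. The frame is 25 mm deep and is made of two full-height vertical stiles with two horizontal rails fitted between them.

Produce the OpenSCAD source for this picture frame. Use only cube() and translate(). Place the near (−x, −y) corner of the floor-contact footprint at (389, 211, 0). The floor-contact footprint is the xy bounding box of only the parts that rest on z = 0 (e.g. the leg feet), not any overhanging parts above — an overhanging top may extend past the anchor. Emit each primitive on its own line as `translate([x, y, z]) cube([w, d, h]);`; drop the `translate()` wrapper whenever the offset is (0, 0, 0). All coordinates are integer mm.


translate([389, 211, 0]) cube([56, 25, 914]);
translate([947, 211, 0]) cube([56, 25, 914]);
translate([445, 211, 0]) cube([502, 25, 56]);
translate([445, 211, 858]) cube([502, 25, 56]);


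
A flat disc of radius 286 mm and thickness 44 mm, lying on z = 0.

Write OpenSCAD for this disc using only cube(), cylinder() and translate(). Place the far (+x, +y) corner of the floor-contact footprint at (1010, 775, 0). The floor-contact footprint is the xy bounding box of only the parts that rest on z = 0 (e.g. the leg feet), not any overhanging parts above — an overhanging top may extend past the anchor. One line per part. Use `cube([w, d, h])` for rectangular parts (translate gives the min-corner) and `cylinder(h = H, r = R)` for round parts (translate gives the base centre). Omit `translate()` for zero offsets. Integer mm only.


translate([724, 489, 0]) cylinder(h = 44, r = 286);


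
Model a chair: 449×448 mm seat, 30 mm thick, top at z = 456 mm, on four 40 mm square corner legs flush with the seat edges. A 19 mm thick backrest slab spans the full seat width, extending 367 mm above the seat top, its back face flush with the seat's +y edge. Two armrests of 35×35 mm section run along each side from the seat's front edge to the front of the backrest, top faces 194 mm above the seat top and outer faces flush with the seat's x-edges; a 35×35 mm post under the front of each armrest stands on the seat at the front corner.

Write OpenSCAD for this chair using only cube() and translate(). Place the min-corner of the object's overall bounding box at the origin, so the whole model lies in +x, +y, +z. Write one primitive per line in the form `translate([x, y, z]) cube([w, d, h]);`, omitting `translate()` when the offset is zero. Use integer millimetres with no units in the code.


// leg_h = 456 - 30 = 426
// arm post h = 194 - 35 = 159
translate([0, 0, 426]) cube([449, 448, 30]);
cube([40, 40, 426]);
translate([409, 0, 0]) cube([40, 40, 426]);
translate([0, 408, 0]) cube([40, 40, 426]);
translate([409, 408, 0]) cube([40, 40, 426]);
translate([0, 429, 456]) cube([449, 19, 367]);
translate([0, 0, 615]) cube([35, 429, 35]);
translate([414, 0, 615]) cube([35, 429, 35]);
translate([0, 0, 456]) cube([35, 35, 159]);
translate([414, 0, 456]) cube([35, 35, 159]);


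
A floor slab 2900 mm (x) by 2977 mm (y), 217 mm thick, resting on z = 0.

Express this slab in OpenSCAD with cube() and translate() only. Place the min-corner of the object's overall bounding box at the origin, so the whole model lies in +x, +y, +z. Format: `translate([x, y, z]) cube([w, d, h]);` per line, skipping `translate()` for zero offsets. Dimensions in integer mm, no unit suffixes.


cube([2900, 2977, 217]);


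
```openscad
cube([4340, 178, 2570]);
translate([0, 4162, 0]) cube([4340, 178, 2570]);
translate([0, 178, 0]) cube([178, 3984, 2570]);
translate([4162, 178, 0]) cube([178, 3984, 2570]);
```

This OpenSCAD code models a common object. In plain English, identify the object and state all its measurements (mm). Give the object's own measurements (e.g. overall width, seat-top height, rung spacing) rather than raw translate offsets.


The wall frame of a small rectangular building: four walls, each 2570 mm tall and 178 mm thick, enclosing a footprint 4340 mm (x) by 4340 mm (y) outside-to-outside, with no floor or roof. The front and back walls (the −y and +y sides) span the full width; the two side walls fit between them.


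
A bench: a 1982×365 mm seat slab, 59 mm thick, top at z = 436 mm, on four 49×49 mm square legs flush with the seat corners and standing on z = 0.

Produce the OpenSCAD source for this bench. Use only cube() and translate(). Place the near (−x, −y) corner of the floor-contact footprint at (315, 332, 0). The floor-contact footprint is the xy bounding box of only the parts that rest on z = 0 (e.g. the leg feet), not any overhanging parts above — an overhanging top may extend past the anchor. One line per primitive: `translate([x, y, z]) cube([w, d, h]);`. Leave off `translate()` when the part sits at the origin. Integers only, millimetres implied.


translate([315, 332, 377]) cube([1982, 365, 59]);
translate([315, 332, 0]) cube([49, 49, 377]);
translate([315, 648, 0]) cube([49, 49, 377]);
translate([2248, 332, 0]) cube([49, 49, 377]);
translate([2248, 648, 0]) cube([49, 49, 377]);


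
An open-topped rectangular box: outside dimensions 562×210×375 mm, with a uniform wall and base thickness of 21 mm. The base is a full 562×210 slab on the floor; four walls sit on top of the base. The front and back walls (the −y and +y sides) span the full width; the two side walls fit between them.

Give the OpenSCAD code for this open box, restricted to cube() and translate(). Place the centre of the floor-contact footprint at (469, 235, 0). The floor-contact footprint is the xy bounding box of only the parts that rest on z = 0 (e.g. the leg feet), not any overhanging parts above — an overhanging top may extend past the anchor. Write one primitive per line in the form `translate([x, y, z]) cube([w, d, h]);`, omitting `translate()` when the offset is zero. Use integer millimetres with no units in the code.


translate([188, 130, 0]) cube([562, 210, 21]);
translate([188, 130, 21]) cube([562, 21, 354]);
translate([188, 319, 21]) cube([562, 21, 354]);
translate([188, 151, 21]) cube([21, 168, 354]);
translate([729, 151, 21]) cube([21, 168, 354]);


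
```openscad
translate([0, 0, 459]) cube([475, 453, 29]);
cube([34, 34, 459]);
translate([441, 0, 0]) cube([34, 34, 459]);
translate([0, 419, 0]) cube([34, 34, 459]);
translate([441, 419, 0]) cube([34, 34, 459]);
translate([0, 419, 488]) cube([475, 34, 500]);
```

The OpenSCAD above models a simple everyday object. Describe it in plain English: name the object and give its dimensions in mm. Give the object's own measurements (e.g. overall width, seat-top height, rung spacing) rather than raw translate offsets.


A chair. The seat is a 475×453×29 mm slab with its top at z = 488 mm, on four 34×34 mm corner legs (flush with the seat edges, standing on z = 0). A flat backrest 34 mm thick, 500 mm tall, spans the full seat width and rises from the seat top along its +y edge, rear face flush with the rear of the seat.


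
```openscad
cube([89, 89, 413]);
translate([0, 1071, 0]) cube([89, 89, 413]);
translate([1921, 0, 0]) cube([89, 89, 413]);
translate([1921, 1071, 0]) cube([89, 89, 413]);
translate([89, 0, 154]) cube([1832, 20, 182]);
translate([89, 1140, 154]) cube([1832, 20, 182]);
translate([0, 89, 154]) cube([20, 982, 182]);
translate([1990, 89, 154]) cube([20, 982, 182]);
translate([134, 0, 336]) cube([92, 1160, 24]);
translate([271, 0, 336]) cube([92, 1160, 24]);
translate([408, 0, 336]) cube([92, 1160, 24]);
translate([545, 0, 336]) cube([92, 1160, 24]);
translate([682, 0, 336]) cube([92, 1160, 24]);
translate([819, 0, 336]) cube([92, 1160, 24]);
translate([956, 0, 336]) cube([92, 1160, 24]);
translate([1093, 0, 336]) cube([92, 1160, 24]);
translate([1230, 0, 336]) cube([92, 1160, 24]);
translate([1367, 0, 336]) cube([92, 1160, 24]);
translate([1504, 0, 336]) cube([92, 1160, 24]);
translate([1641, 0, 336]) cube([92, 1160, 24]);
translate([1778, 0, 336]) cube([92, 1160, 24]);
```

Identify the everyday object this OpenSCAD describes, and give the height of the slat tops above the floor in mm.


A bed frame. The slat-top height is 360 mm.

Four posts, four rails, and a row of slats — a bed frame. Slats sit on the rails at z = 154 + 182 = 336; with slat thickness 24, the top is 360 mm.


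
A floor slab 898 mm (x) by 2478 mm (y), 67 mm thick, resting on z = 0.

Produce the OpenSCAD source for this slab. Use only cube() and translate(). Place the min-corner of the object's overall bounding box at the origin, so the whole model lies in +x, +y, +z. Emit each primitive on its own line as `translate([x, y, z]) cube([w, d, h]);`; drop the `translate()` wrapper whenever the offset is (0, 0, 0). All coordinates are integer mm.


cube([898, 2478, 67]);


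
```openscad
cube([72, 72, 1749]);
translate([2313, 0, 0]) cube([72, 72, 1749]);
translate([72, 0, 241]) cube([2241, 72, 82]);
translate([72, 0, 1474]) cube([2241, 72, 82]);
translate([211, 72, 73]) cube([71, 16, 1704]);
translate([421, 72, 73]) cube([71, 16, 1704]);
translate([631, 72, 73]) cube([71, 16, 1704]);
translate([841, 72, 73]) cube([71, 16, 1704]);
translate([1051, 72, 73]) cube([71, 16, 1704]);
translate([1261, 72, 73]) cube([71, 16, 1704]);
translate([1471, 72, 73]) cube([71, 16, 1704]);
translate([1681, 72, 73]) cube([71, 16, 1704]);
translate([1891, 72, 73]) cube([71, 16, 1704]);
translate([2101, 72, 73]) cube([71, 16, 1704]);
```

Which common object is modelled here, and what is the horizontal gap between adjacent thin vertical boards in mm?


A fence section. The picket gap is 139 mm.

Two posts, two rails, 10 pickets — a fence section. Span 2241 mm holds 10 pickets of 71 mm with 11 equal gaps: ⌊(2241 − 10·71) / 11⌋ = 139 mm.


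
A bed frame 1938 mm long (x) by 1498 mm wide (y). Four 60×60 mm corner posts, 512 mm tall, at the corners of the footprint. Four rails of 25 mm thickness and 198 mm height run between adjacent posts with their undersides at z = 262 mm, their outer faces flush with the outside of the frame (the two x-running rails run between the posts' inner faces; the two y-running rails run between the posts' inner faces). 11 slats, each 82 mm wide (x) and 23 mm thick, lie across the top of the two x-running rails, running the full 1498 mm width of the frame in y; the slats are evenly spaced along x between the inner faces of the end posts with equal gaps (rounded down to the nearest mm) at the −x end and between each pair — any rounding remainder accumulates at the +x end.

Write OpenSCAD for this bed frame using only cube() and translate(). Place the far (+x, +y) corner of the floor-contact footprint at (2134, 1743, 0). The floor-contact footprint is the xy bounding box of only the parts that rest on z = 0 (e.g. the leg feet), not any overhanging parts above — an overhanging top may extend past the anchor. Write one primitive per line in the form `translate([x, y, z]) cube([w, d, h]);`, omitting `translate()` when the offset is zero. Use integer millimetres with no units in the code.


translate([196, 245, 0]) cube([60, 60, 512]);
translate([196, 1683, 0]) cube([60, 60, 512]);
translate([2074, 245, 0]) cube([60, 60, 512]);
translate([2074, 1683, 0]) cube([60, 60, 512]);
translate([256, 245, 262]) cube([1818, 25, 198]);
translate([256, 1718, 262]) cube([1818, 25, 198]);
translate([196, 305, 262]) cube([25, 1378, 198]);
translate([2109, 305, 262]) cube([25, 1378, 198]);
translate([332, 245, 460]) cube([82, 1498, 23]);
translate([490, 245, 460]) cube([82, 1498, 23]);
translate([648, 245, 460]) cube([82, 1498, 23]);
translate([806, 245, 460]) cube([82, 1498, 23]);
translate([964, 245, 460]) cube([82, 1498, 23]);
translate([1122, 245, 460]) cube([82, 1498, 23]);
translate([1280, 245, 460]) cube([82, 1498, 23]);
translate([1438, 245, 460]) cube([82, 1498, 23]);
translate([1596, 245, 460]) cube([82, 1498, 23]);
translate([1754, 245, 460]) cube([82, 1498, 23]);
translate([1912, 245, 460]) cube([82, 1498, 23]);


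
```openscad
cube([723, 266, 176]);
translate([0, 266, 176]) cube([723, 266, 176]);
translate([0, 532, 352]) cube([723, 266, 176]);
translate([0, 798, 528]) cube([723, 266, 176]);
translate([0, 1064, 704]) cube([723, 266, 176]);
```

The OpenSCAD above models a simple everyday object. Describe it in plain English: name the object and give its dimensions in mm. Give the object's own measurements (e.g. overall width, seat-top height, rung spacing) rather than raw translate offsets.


A straight staircase of 5 solid steps. Each step is 723 mm wide (x), 266 mm deep (y, the going) and 176 mm tall (the rise). The first step rests on the floor; each subsequent step sits one going further in +y and one rise higher in +z, directly behind and above the previous step with no overlap.


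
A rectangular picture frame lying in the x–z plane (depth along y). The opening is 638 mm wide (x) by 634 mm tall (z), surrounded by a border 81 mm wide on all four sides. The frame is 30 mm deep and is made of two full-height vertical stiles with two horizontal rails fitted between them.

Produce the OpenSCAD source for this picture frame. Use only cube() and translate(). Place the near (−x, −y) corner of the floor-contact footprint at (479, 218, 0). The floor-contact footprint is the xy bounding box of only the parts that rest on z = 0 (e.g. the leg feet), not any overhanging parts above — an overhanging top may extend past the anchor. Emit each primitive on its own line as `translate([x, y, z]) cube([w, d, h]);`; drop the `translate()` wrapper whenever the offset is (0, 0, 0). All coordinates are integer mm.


translate([479, 218, 0]) cube([81, 30, 796]);
translate([1198, 218, 0]) cube([81, 30, 796]);
translate([560, 218, 0]) cube([638, 30, 81]);
translate([560, 218, 715]) cube([638, 30, 81]);


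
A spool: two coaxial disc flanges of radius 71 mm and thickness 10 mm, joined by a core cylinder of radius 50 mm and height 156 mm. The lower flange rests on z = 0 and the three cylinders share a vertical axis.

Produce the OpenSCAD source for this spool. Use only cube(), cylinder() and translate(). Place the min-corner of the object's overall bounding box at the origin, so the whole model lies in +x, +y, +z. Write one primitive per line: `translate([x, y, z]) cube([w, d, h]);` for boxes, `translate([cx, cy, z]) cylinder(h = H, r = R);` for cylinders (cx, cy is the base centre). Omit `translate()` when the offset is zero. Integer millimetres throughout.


translate([71, 71, 0]) cylinder(h = 10, r = 71);
translate([71, 71, 10]) cylinder(h = 156, r = 50);
translate([71, 71, 166]) cylinder(h = 10, r = 71);


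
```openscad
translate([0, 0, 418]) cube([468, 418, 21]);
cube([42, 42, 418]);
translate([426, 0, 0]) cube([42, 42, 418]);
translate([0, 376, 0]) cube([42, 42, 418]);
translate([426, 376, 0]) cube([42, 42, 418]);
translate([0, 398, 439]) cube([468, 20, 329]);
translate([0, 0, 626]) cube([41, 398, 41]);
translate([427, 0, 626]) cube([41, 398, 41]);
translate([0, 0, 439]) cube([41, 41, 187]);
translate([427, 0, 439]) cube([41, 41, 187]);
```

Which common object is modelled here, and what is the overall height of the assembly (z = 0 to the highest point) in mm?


A chair. The overall height is 768 mm.

A slab on four corner posts with a tall panel at the back — a chair. The seat slab sits at z = 418 with thickness 21, and the 329 mm backrest starts at the seat top, so the overall height is 418 + 21 + 329 = 768 mm.


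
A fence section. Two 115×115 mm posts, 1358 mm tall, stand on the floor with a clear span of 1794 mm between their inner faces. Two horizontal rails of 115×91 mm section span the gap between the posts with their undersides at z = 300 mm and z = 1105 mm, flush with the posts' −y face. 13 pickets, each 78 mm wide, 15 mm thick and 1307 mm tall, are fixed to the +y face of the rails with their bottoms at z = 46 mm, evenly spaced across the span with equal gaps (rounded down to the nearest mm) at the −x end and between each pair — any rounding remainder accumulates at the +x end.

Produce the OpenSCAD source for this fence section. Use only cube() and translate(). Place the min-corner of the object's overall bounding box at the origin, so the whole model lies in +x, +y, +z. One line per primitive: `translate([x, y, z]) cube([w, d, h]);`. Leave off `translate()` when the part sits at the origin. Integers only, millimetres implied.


cube([115, 115, 1358]);
translate([1909, 0, 0]) cube([115, 115, 1358]);
translate([115, 0, 300]) cube([1794, 115, 91]);
translate([115, 0, 1105]) cube([1794, 115, 91]);
translate([170, 115, 46]) cube([78, 15, 1307]);
translate([303, 115, 46]) cube([78, 15, 1307]);
translate([436, 115, 46]) cube([78, 15, 1307]);
translate([569, 115, 46]) cube([78, 15, 1307]);
translate([702, 115, 46]) cube([78, 15, 1307]);
translate([835, 115, 46]) cube([78, 15, 1307]);
translate([968, 115, 46]) cube([78, 15, 1307]);
translate([1101, 115, 46]) cube([78, 15, 1307]);
translate([1234, 115, 46]) cube([78, 15, 1307]);
translate([1367, 115, 46]) cube([78, 15, 1307]);
translate([1500, 115, 46]) cube([78, 15, 1307]);
translate([1633, 115, 46]) cube([78, 15, 1307]);
translate([1766, 115, 46]) cube([78, 15, 1307]);


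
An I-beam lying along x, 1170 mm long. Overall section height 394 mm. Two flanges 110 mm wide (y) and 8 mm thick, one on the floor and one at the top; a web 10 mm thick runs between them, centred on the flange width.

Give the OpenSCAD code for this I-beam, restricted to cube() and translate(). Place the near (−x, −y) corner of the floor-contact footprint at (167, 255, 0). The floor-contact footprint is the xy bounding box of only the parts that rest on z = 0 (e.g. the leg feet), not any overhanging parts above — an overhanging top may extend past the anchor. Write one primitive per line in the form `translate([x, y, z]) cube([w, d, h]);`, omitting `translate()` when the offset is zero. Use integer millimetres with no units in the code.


translate([167, 255, 0]) cube([1170, 110, 8]);
translate([167, 305, 8]) cube([1170, 10, 378]);
translate([167, 255, 386]) cube([1170, 110, 8]);
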